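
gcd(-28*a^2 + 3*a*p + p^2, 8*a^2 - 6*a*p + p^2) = -4*a + p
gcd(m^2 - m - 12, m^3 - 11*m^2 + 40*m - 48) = m - 4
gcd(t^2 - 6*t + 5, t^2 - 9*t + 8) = t - 1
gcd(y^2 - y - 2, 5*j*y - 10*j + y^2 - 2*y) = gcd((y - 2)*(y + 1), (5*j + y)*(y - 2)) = y - 2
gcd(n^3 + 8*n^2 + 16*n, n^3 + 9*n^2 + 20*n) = n^2 + 4*n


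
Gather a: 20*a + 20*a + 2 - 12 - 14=40*a - 24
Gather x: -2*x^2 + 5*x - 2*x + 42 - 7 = -2*x^2 + 3*x + 35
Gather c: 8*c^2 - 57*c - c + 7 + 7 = 8*c^2 - 58*c + 14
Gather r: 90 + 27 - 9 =108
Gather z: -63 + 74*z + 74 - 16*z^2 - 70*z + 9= -16*z^2 + 4*z + 20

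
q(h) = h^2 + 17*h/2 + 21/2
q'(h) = 2*h + 17/2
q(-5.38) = -6.29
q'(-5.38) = -2.26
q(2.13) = 33.14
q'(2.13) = 12.76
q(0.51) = 15.10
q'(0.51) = 9.52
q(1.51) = 25.62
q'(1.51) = 11.52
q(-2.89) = -5.71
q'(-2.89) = 2.72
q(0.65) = 16.45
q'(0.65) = 9.80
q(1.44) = 24.81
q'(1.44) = 11.38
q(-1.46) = 0.22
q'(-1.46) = 5.58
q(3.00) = 45.00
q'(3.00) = 14.50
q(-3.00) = -6.00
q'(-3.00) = 2.50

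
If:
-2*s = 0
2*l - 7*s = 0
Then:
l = 0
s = 0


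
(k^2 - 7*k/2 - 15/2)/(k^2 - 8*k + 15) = (k + 3/2)/(k - 3)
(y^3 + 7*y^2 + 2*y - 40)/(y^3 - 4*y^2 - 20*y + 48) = (y + 5)/(y - 6)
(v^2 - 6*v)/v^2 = (v - 6)/v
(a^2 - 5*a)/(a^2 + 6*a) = (a - 5)/(a + 6)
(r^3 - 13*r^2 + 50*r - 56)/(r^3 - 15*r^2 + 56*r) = (r^2 - 6*r + 8)/(r*(r - 8))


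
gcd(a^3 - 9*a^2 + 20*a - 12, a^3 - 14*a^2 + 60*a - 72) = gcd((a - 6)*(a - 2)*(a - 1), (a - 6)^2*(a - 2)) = a^2 - 8*a + 12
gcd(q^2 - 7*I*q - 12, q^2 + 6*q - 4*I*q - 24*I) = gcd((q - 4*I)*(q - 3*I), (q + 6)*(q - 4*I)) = q - 4*I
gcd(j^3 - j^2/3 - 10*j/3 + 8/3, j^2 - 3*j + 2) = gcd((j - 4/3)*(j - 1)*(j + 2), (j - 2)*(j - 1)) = j - 1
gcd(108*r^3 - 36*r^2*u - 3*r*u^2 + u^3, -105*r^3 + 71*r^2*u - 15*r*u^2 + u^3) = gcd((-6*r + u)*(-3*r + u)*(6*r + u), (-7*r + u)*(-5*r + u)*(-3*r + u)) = 3*r - u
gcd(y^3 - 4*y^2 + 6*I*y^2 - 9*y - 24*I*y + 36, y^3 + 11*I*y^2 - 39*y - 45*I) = y^2 + 6*I*y - 9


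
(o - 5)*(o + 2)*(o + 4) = o^3 + o^2 - 22*o - 40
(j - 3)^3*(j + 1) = j^4 - 8*j^3 + 18*j^2 - 27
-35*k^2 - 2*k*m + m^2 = (-7*k + m)*(5*k + m)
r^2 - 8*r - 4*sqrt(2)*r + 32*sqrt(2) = (r - 8)*(r - 4*sqrt(2))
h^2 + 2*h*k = h*(h + 2*k)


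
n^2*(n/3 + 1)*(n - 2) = n^4/3 + n^3/3 - 2*n^2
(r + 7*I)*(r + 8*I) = r^2 + 15*I*r - 56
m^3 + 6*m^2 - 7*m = m*(m - 1)*(m + 7)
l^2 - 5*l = l*(l - 5)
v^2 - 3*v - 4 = (v - 4)*(v + 1)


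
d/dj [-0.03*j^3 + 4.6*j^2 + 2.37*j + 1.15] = -0.09*j^2 + 9.2*j + 2.37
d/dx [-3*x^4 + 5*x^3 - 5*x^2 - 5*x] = -12*x^3 + 15*x^2 - 10*x - 5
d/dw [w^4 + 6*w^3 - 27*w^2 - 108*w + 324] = 4*w^3 + 18*w^2 - 54*w - 108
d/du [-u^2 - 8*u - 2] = -2*u - 8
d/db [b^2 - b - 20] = 2*b - 1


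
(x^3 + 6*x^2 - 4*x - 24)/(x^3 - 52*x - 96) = (x - 2)/(x - 8)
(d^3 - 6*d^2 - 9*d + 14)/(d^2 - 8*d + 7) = d + 2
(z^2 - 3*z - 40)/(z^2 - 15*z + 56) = (z + 5)/(z - 7)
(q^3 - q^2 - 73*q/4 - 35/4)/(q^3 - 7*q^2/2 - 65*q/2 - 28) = (2*q^2 - 9*q - 5)/(2*(q^2 - 7*q - 8))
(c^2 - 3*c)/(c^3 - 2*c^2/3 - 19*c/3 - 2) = 3*c/(3*c^2 + 7*c + 2)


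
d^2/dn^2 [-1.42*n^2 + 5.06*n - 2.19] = -2.84000000000000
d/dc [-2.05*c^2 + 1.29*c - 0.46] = 1.29 - 4.1*c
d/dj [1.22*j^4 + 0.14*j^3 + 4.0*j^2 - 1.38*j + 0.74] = 4.88*j^3 + 0.42*j^2 + 8.0*j - 1.38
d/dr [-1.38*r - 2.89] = -1.38000000000000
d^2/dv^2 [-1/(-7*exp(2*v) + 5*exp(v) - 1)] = ((5 - 28*exp(v))*(7*exp(2*v) - 5*exp(v) + 1) + 2*(14*exp(v) - 5)^2*exp(v))*exp(v)/(7*exp(2*v) - 5*exp(v) + 1)^3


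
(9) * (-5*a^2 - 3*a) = -45*a^2 - 27*a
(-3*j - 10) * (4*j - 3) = -12*j^2 - 31*j + 30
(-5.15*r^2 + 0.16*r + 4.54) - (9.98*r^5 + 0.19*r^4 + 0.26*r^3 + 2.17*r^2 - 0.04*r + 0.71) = -9.98*r^5 - 0.19*r^4 - 0.26*r^3 - 7.32*r^2 + 0.2*r + 3.83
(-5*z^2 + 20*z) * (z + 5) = -5*z^3 - 5*z^2 + 100*z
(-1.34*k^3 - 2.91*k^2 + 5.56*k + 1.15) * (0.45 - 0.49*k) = 0.6566*k^4 + 0.8229*k^3 - 4.0339*k^2 + 1.9385*k + 0.5175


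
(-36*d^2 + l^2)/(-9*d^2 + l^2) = (36*d^2 - l^2)/(9*d^2 - l^2)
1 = 1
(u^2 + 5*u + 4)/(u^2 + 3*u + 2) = (u + 4)/(u + 2)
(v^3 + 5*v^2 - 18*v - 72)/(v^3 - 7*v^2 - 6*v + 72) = (v + 6)/(v - 6)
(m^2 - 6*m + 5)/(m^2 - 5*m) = (m - 1)/m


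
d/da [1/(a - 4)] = -1/(a - 4)^2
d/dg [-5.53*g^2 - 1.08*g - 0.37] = -11.06*g - 1.08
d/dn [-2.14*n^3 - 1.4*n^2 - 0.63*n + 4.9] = -6.42*n^2 - 2.8*n - 0.63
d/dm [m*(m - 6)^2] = 3*(m - 6)*(m - 2)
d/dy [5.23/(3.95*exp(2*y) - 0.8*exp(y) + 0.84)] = (4.184 - 41.317*exp(y))*exp(y)/(3.95*exp(2*y) - 0.8*exp(y) + 0.84)^2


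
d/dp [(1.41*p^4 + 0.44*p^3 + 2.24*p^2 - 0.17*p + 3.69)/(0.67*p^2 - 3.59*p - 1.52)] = (1.8894*p^5 - 14.8909*p^4 - 11.732*p^3 - 9.9341*p^2 - 11.7542*p + 13.5055)/(0.4489*p^4 - 4.8106*p^3 + 10.8513*p^2 + 10.9136*p + 2.3104)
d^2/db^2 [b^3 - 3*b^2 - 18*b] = 6*b - 6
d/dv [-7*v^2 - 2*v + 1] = -14*v - 2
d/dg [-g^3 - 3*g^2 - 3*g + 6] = -3*g^2 - 6*g - 3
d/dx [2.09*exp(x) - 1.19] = 2.09*exp(x)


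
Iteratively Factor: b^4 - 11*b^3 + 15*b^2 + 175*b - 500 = (b - 5)*(b^3 - 6*b^2 - 15*b + 100) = (b - 5)^2*(b^2 - b - 20) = (b - 5)^3*(b + 4)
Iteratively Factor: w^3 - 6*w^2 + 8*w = (w - 2)*(w^2 - 4*w) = (w - 4)*(w - 2)*(w)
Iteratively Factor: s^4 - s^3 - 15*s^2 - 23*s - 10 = (s + 2)*(s^3 - 3*s^2 - 9*s - 5) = (s - 5)*(s + 2)*(s^2 + 2*s + 1) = (s - 5)*(s + 1)*(s + 2)*(s + 1)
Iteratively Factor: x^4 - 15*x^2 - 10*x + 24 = (x - 1)*(x^3 + x^2 - 14*x - 24) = (x - 1)*(x + 3)*(x^2 - 2*x - 8) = (x - 4)*(x - 1)*(x + 3)*(x + 2)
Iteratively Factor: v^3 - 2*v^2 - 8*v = (v - 4)*(v^2 + 2*v) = v*(v - 4)*(v + 2)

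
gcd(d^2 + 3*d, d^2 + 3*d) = d^2 + 3*d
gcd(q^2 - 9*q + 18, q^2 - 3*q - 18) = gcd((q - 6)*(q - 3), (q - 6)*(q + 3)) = q - 6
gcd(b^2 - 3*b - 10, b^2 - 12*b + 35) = b - 5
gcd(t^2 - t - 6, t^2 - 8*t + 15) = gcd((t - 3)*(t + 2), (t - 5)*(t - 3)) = t - 3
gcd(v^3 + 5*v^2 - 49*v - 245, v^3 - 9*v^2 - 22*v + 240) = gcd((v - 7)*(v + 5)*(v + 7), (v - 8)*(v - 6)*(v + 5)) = v + 5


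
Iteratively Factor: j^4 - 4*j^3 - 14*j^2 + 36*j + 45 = (j - 3)*(j^3 - j^2 - 17*j - 15) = (j - 3)*(j + 1)*(j^2 - 2*j - 15) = (j - 5)*(j - 3)*(j + 1)*(j + 3)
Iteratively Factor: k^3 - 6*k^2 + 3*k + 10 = (k + 1)*(k^2 - 7*k + 10) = (k - 5)*(k + 1)*(k - 2)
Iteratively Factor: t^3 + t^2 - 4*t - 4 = (t + 1)*(t^2 - 4) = (t - 2)*(t + 1)*(t + 2)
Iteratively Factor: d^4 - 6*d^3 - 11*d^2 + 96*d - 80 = (d - 4)*(d^3 - 2*d^2 - 19*d + 20) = (d - 4)*(d + 4)*(d^2 - 6*d + 5) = (d - 5)*(d - 4)*(d + 4)*(d - 1)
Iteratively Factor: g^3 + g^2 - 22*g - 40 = (g + 4)*(g^2 - 3*g - 10) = (g - 5)*(g + 4)*(g + 2)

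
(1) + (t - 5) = t - 4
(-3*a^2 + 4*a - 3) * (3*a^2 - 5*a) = -9*a^4 + 27*a^3 - 29*a^2 + 15*a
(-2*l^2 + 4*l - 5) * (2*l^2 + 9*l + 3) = -4*l^4 - 10*l^3 + 20*l^2 - 33*l - 15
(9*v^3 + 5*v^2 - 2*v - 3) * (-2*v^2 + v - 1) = -18*v^5 - v^4 - v^2 - v + 3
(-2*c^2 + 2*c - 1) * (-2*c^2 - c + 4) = 4*c^4 - 2*c^3 - 8*c^2 + 9*c - 4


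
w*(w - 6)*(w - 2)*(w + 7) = w^4 - w^3 - 44*w^2 + 84*w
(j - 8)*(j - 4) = j^2 - 12*j + 32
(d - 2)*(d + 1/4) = d^2 - 7*d/4 - 1/2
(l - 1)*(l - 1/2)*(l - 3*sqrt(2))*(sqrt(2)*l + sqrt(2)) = sqrt(2)*l^4 - 6*l^3 - sqrt(2)*l^3/2 - sqrt(2)*l^2 + 3*l^2 + sqrt(2)*l/2 + 6*l - 3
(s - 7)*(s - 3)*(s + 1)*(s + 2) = s^4 - 7*s^3 - 7*s^2 + 43*s + 42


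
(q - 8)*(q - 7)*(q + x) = q^3 + q^2*x - 15*q^2 - 15*q*x + 56*q + 56*x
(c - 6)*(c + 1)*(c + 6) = c^3 + c^2 - 36*c - 36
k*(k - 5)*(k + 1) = k^3 - 4*k^2 - 5*k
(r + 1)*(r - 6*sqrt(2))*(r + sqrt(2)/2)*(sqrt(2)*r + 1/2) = sqrt(2)*r^4 - 21*r^3/2 + sqrt(2)*r^3 - 35*sqrt(2)*r^2/4 - 21*r^2/2 - 35*sqrt(2)*r/4 - 3*r - 3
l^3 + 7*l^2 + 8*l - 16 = (l - 1)*(l + 4)^2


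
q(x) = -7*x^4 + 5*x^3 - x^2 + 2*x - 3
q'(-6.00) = 6602.00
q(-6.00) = -10203.00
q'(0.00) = 2.00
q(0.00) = -3.00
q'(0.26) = 2.00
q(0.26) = -2.49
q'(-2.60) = 600.73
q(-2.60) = -422.72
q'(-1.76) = 204.63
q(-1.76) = -104.04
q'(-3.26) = 1138.02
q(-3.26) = -984.00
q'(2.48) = -337.79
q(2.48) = -192.72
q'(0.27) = 2.00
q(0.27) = -2.47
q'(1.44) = -53.38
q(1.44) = -17.36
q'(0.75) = -2.88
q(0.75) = -2.17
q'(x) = -28*x^3 + 15*x^2 - 2*x + 2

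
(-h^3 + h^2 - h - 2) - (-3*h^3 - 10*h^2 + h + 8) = 2*h^3 + 11*h^2 - 2*h - 10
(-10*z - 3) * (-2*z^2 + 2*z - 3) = 20*z^3 - 14*z^2 + 24*z + 9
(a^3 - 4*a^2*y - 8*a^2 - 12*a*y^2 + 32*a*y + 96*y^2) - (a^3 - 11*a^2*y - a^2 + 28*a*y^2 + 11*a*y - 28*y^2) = 7*a^2*y - 7*a^2 - 40*a*y^2 + 21*a*y + 124*y^2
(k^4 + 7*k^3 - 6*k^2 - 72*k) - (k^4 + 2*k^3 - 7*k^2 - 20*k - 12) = 5*k^3 + k^2 - 52*k + 12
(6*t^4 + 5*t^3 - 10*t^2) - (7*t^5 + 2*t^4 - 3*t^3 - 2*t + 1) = -7*t^5 + 4*t^4 + 8*t^3 - 10*t^2 + 2*t - 1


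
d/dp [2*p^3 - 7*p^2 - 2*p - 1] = 6*p^2 - 14*p - 2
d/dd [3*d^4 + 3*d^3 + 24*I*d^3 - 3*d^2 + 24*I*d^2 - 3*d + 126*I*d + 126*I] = 12*d^3 + d^2*(9 + 72*I) + d*(-6 + 48*I) - 3 + 126*I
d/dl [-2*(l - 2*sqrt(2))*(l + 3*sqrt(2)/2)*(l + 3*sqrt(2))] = -6*l^2 - 10*sqrt(2)*l + 18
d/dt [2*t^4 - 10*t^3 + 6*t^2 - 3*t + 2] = 8*t^3 - 30*t^2 + 12*t - 3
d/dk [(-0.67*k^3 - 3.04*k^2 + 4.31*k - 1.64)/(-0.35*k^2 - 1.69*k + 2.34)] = (0.2345*k^4 + 2.2646*k^3 + 1.9427*k^2 - 15.3752*k + 7.3138)/(0.1225*k^4 + 1.183*k^3 + 1.2181*k^2 - 7.9092*k + 5.4756)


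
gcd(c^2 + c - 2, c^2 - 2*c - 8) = c + 2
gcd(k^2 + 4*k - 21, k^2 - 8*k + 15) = k - 3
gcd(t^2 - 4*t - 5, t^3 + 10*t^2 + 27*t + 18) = t + 1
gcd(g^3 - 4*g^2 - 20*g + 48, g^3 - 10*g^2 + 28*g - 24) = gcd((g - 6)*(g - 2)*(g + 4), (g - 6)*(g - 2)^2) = g^2 - 8*g + 12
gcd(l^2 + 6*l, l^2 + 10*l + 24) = l + 6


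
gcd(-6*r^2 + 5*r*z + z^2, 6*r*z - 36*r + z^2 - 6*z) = 6*r + z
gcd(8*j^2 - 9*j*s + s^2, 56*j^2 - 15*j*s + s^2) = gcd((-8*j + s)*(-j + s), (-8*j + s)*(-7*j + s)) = -8*j + s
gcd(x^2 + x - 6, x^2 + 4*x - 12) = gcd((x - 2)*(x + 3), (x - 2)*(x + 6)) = x - 2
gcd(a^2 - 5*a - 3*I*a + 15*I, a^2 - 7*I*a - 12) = a - 3*I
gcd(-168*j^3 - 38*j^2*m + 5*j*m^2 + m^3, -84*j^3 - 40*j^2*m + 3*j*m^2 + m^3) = 42*j^2 - j*m - m^2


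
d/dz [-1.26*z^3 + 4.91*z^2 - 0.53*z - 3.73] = -3.78*z^2 + 9.82*z - 0.53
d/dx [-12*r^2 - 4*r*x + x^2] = -4*r + 2*x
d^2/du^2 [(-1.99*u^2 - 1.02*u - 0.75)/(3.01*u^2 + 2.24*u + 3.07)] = (8.352148*u^3 + 69.563508*u^2 + 26.212284*u - 17.14778)/(27.270901*u^6 + 60.883872*u^5 + 128.752449*u^4 + 135.434432*u^3 + 131.318943*u^2 + 63.335328*u + 28.934443)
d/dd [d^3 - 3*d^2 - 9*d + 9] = 3*d^2 - 6*d - 9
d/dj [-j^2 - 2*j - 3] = -2*j - 2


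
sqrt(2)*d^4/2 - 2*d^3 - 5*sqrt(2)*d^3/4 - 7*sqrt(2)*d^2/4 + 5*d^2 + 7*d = d*(d - 7/2)*(d - 2*sqrt(2))*(sqrt(2)*d/2 + sqrt(2)/2)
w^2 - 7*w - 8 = (w - 8)*(w + 1)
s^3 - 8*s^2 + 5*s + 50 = (s - 5)^2*(s + 2)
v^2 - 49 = (v - 7)*(v + 7)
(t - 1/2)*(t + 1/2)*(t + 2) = t^3 + 2*t^2 - t/4 - 1/2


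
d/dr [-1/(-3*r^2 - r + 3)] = (-6*r - 1)/(3*r^2 + r - 3)^2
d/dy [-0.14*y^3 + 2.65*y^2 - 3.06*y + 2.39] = -0.42*y^2 + 5.3*y - 3.06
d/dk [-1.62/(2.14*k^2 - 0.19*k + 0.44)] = (6.9336*k - 0.3078)/(2.14*k^2 - 0.19*k + 0.44)^2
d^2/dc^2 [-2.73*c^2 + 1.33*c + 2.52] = -5.46000000000000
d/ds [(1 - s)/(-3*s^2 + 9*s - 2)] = (-3*s^2 + 6*s - 7)/(9*s^4 - 54*s^3 + 93*s^2 - 36*s + 4)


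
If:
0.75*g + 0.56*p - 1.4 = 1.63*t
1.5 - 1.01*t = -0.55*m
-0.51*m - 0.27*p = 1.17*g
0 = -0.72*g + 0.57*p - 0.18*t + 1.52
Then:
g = 1.63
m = -3.37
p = -0.71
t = -0.35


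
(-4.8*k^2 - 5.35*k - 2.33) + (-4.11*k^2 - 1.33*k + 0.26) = -8.91*k^2 - 6.68*k - 2.07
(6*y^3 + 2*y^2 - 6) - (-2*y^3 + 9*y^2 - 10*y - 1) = 8*y^3 - 7*y^2 + 10*y - 5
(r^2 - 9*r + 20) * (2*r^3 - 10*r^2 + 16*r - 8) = 2*r^5 - 28*r^4 + 146*r^3 - 352*r^2 + 392*r - 160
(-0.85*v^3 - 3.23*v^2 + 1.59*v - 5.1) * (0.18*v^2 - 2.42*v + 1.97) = -0.153*v^5 + 1.4756*v^4 + 6.4283*v^3 - 11.1289*v^2 + 15.4743*v - 10.047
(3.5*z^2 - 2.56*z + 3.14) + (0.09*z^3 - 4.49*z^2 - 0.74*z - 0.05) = 0.09*z^3 - 0.99*z^2 - 3.3*z + 3.09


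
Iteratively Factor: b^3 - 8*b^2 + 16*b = (b - 4)*(b^2 - 4*b) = b*(b - 4)*(b - 4)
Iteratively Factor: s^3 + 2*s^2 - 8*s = (s)*(s^2 + 2*s - 8) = s*(s + 4)*(s - 2)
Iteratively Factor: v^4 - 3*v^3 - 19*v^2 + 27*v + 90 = (v + 2)*(v^3 - 5*v^2 - 9*v + 45) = (v + 2)*(v + 3)*(v^2 - 8*v + 15) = (v - 5)*(v + 2)*(v + 3)*(v - 3)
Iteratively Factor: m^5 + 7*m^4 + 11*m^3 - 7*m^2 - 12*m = (m + 1)*(m^4 + 6*m^3 + 5*m^2 - 12*m) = (m + 1)*(m + 3)*(m^3 + 3*m^2 - 4*m) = m*(m + 1)*(m + 3)*(m^2 + 3*m - 4) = m*(m + 1)*(m + 3)*(m + 4)*(m - 1)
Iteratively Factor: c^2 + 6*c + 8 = (c + 4)*(c + 2)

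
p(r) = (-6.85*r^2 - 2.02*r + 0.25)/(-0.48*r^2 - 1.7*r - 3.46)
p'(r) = (-13.7*r - 2.02)/(-0.48*r^2 - 1.7*r - 3.46) + (0.96*r + 1.7)*(-6.85*r^2 - 2.02*r + 0.25)/(-0.48*r^2 - 1.7*r - 3.46)^2 = (10.6754*r^2 + 47.642*r + 7.4142)/(0.2304*r^4 + 1.632*r^3 + 6.2116*r^2 + 11.764*r + 11.9716)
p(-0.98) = 1.93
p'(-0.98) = -5.71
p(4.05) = 6.60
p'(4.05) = 1.13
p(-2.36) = 15.62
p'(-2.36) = -10.12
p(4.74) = 7.32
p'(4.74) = 0.95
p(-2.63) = 18.11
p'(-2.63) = -8.26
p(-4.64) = 23.34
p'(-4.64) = 0.46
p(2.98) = 5.21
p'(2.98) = 1.49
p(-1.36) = 4.75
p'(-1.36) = -9.08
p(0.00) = -0.07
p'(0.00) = 0.62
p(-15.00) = 17.57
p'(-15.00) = 0.23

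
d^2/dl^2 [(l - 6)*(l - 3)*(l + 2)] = 6*l - 14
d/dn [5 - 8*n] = -8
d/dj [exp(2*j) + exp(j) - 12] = (2*exp(j) + 1)*exp(j)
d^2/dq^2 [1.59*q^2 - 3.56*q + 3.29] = 3.18000000000000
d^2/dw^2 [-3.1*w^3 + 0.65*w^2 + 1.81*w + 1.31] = 1.3 - 18.6*w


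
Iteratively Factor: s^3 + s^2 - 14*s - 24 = (s + 2)*(s^2 - s - 12) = (s + 2)*(s + 3)*(s - 4)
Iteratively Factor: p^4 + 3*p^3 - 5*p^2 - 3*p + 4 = (p - 1)*(p^3 + 4*p^2 - p - 4) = (p - 1)^2*(p^2 + 5*p + 4) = (p - 1)^2*(p + 4)*(p + 1)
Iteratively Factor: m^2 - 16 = (m - 4)*(m + 4)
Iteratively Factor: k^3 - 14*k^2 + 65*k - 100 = (k - 4)*(k^2 - 10*k + 25) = (k - 5)*(k - 4)*(k - 5)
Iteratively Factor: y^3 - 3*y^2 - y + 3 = (y + 1)*(y^2 - 4*y + 3) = (y - 3)*(y + 1)*(y - 1)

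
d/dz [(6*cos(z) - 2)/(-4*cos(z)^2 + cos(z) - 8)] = 2*(12*sin(z)^2 + 8*cos(z) + 11)*sin(z)/(4*sin(z)^2 + cos(z) - 12)^2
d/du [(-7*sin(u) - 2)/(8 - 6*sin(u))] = -17*cos(u)/(3*sin(u) - 4)^2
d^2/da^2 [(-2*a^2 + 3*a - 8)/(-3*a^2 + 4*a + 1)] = 2*(-3*a^3 + 234*a^2 - 315*a + 166)/(27*a^6 - 108*a^5 + 117*a^4 + 8*a^3 - 39*a^2 - 12*a - 1)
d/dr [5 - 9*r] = -9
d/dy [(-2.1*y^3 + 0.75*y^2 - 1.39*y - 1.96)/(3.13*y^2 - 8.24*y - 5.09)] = (-6.573*y^4 + 34.608*y^3 + 30.2377*y^2 + 4.6346*y - 9.0753)/(9.7969*y^4 - 51.5824*y^3 + 36.0342*y^2 + 83.8832*y + 25.9081)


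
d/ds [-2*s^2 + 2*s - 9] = 2 - 4*s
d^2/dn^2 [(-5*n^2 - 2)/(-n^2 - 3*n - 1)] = 6*(-5*n^3 - 3*n^2 + 6*n + 7)/(n^6 + 9*n^5 + 30*n^4 + 45*n^3 + 30*n^2 + 9*n + 1)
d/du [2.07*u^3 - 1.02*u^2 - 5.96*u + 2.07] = 6.21*u^2 - 2.04*u - 5.96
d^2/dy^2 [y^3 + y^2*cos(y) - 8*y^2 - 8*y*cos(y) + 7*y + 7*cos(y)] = -y^2*cos(y) - 4*y*sin(y) + 8*y*cos(y) + 6*y + 16*sin(y) - 5*cos(y) - 16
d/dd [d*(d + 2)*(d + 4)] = 3*d^2 + 12*d + 8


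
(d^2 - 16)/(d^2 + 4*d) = (d - 4)/d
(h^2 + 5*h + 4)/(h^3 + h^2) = (h + 4)/h^2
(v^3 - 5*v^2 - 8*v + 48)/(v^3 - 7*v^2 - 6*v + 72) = (v - 4)/(v - 6)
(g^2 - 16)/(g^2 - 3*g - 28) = (g - 4)/(g - 7)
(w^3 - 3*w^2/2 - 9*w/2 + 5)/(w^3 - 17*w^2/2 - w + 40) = (w - 1)/(w - 8)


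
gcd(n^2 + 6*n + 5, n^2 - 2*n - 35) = n + 5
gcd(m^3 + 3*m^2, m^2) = m^2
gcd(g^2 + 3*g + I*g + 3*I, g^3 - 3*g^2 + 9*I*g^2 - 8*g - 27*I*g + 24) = g + I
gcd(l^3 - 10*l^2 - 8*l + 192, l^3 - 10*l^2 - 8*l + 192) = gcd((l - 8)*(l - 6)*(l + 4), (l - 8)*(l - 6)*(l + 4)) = l^3 - 10*l^2 - 8*l + 192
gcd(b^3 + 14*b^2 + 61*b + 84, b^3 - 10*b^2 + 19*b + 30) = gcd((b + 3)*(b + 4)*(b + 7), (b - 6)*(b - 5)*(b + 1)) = 1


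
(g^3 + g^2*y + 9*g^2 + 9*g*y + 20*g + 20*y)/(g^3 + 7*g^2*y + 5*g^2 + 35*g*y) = (g^2 + g*y + 4*g + 4*y)/(g*(g + 7*y))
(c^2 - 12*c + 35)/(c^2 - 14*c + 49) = (c - 5)/(c - 7)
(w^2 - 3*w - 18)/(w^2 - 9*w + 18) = (w + 3)/(w - 3)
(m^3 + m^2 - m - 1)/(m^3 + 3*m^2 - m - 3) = (m + 1)/(m + 3)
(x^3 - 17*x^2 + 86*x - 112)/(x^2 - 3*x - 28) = (x^2 - 10*x + 16)/(x + 4)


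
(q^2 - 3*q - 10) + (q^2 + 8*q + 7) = 2*q^2 + 5*q - 3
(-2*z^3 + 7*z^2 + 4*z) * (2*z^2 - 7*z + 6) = -4*z^5 + 28*z^4 - 53*z^3 + 14*z^2 + 24*z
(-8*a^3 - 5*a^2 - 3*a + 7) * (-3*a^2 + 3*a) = 24*a^5 - 9*a^4 - 6*a^3 - 30*a^2 + 21*a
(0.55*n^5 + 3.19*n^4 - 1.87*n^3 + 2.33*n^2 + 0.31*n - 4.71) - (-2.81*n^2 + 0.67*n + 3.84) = 0.55*n^5 + 3.19*n^4 - 1.87*n^3 + 5.14*n^2 - 0.36*n - 8.55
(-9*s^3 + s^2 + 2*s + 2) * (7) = -63*s^3 + 7*s^2 + 14*s + 14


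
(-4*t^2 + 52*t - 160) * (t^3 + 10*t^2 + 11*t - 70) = -4*t^5 + 12*t^4 + 316*t^3 - 748*t^2 - 5400*t + 11200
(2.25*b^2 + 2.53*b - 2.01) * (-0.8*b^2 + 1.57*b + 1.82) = -1.8*b^4 + 1.5085*b^3 + 9.6751*b^2 + 1.4489*b - 3.6582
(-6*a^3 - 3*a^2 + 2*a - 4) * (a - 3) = -6*a^4 + 15*a^3 + 11*a^2 - 10*a + 12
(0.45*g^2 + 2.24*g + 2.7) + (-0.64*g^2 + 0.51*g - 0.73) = -0.19*g^2 + 2.75*g + 1.97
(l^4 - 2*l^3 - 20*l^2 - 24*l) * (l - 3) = l^5 - 5*l^4 - 14*l^3 + 36*l^2 + 72*l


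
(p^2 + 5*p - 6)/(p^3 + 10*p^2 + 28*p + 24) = (p - 1)/(p^2 + 4*p + 4)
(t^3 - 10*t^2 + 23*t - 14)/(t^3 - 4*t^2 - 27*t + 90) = (t^3 - 10*t^2 + 23*t - 14)/(t^3 - 4*t^2 - 27*t + 90)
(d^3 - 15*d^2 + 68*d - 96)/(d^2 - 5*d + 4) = (d^2 - 11*d + 24)/(d - 1)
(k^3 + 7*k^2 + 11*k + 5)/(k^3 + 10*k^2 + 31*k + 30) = (k^2 + 2*k + 1)/(k^2 + 5*k + 6)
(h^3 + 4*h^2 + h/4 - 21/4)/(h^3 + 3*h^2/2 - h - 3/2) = (h + 7/2)/(h + 1)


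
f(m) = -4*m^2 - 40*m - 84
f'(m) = -8*m - 40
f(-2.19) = -15.58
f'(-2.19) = -22.48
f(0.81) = -119.02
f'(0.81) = -46.48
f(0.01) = -84.40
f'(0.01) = -40.08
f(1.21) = -138.26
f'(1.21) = -49.68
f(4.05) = -311.61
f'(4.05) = -72.40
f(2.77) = -225.49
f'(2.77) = -62.16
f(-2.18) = -15.81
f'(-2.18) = -22.56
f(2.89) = -233.01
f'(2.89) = -63.12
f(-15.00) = -384.00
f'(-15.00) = 80.00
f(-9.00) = -48.00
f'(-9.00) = 32.00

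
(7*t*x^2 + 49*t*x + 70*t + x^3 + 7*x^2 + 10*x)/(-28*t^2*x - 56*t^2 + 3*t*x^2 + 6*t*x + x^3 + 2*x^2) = (x + 5)/(-4*t + x)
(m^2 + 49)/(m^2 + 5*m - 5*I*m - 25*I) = (m^2 + 49)/(m^2 + 5*m*(1 - I) - 25*I)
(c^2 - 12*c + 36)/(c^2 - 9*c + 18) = (c - 6)/(c - 3)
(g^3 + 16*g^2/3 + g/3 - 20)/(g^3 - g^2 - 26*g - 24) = (g^2 + 4*g/3 - 5)/(g^2 - 5*g - 6)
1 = 1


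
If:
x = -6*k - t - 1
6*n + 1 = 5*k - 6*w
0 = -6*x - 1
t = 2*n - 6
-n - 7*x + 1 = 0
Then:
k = 5/36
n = 13/6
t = -5/3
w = -479/216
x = -1/6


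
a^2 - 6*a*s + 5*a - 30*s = (a + 5)*(a - 6*s)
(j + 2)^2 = j^2 + 4*j + 4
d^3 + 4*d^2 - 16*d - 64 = (d - 4)*(d + 4)^2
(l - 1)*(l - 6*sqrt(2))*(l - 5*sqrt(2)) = l^3 - 11*sqrt(2)*l^2 - l^2 + 11*sqrt(2)*l + 60*l - 60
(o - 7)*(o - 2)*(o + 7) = o^3 - 2*o^2 - 49*o + 98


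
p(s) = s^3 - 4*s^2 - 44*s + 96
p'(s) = 3*s^2 - 8*s - 44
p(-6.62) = -78.14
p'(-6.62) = 140.43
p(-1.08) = 137.59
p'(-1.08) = -31.86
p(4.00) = -80.00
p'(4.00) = -28.00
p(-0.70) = 124.50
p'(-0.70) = -36.93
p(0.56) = 70.28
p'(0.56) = -47.54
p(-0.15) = 102.51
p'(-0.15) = -42.73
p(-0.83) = 129.19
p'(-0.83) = -35.29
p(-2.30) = 163.87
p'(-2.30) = -9.73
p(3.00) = -45.00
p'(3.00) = -41.00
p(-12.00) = -1680.00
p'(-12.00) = 484.00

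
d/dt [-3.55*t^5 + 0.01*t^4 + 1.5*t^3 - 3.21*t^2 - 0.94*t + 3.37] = -17.75*t^4 + 0.04*t^3 + 4.5*t^2 - 6.42*t - 0.94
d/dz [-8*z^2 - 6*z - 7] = -16*z - 6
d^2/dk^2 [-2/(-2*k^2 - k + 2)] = 4*(-4*k^2 - 2*k + (4*k + 1)^2 + 4)/(2*k^2 + k - 2)^3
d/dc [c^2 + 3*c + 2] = 2*c + 3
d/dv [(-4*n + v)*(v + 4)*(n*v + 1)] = -n*(4*n - v)*(v + 4) - (4*n - v)*(n*v + 1) + (v + 4)*(n*v + 1)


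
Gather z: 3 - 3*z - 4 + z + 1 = -2*z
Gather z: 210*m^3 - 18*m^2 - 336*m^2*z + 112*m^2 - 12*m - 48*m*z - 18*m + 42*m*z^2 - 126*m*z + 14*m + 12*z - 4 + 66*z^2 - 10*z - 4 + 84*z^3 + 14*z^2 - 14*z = 210*m^3 + 94*m^2 - 16*m + 84*z^3 + z^2*(42*m + 80) + z*(-336*m^2 - 174*m - 12) - 8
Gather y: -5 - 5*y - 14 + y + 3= -4*y - 16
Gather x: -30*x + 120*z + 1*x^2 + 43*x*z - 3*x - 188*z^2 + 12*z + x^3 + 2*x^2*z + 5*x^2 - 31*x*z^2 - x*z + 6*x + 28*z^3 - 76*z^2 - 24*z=x^3 + x^2*(2*z + 6) + x*(-31*z^2 + 42*z - 27) + 28*z^3 - 264*z^2 + 108*z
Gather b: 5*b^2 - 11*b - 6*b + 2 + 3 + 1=5*b^2 - 17*b + 6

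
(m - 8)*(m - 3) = m^2 - 11*m + 24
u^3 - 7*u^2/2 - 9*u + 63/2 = (u - 7/2)*(u - 3)*(u + 3)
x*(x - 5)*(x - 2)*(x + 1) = x^4 - 6*x^3 + 3*x^2 + 10*x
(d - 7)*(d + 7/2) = d^2 - 7*d/2 - 49/2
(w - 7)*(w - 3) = w^2 - 10*w + 21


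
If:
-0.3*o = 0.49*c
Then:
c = -0.612244897959184*o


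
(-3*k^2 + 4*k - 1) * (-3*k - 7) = 9*k^3 + 9*k^2 - 25*k + 7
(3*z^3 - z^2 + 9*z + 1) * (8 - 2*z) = -6*z^4 + 26*z^3 - 26*z^2 + 70*z + 8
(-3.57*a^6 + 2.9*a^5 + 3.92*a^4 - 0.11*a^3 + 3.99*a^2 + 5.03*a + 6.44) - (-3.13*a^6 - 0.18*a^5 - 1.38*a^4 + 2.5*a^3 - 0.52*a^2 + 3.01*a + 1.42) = -0.44*a^6 + 3.08*a^5 + 5.3*a^4 - 2.61*a^3 + 4.51*a^2 + 2.02*a + 5.02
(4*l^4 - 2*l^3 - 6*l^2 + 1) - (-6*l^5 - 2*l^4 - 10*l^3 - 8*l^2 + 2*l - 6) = 6*l^5 + 6*l^4 + 8*l^3 + 2*l^2 - 2*l + 7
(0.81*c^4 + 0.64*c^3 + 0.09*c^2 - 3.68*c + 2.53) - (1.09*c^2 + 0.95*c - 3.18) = 0.81*c^4 + 0.64*c^3 - 1.0*c^2 - 4.63*c + 5.71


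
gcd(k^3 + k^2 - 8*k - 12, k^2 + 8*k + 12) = k + 2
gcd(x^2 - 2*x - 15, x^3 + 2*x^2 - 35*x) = x - 5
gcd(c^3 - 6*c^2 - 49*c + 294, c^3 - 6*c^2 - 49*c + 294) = c^3 - 6*c^2 - 49*c + 294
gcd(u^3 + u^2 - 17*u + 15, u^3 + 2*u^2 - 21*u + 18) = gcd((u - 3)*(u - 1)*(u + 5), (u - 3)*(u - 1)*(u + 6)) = u^2 - 4*u + 3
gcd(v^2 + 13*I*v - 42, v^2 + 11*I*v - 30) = v + 6*I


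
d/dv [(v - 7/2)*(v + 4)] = 2*v + 1/2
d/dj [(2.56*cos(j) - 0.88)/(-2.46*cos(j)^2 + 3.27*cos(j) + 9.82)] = (-6.2976*cos(j)^2 + 4.3296*cos(j) - 28.0168)*sin(j)/(6.0516*cos(j)^4 - 16.0884*cos(j)^3 - 37.6215*cos(j)^2 + 64.2228*cos(j) + 96.4324)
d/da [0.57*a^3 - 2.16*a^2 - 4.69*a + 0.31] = 1.71*a^2 - 4.32*a - 4.69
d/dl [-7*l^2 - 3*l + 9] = -14*l - 3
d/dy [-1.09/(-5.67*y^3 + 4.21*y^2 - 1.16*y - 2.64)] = (-18.5409*y^2 + 9.1778*y - 1.2644)/(5.67*y^3 - 4.21*y^2 + 1.16*y + 2.64)^2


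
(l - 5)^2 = l^2 - 10*l + 25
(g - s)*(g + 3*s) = g^2 + 2*g*s - 3*s^2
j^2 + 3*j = j*(j + 3)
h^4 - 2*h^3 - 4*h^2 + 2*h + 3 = (h - 3)*(h - 1)*(h + 1)^2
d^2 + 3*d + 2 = (d + 1)*(d + 2)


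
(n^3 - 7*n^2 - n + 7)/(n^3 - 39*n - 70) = (n^2 - 1)/(n^2 + 7*n + 10)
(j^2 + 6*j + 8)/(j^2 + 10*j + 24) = (j + 2)/(j + 6)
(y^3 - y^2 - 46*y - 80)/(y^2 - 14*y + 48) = (y^2 + 7*y + 10)/(y - 6)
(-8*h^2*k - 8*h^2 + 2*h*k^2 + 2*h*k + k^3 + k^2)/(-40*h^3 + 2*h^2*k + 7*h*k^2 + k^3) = (k + 1)/(5*h + k)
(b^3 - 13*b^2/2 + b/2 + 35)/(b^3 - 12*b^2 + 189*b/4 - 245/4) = 2*(b + 2)/(2*b - 7)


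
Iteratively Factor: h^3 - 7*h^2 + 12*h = (h - 3)*(h^2 - 4*h) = (h - 4)*(h - 3)*(h)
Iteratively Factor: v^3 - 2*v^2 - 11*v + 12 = (v + 3)*(v^2 - 5*v + 4) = (v - 1)*(v + 3)*(v - 4)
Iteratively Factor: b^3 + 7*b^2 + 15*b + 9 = (b + 3)*(b^2 + 4*b + 3) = (b + 1)*(b + 3)*(b + 3)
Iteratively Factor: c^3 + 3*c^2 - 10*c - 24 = (c - 3)*(c^2 + 6*c + 8) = (c - 3)*(c + 4)*(c + 2)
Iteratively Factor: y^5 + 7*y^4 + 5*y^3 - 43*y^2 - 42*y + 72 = (y - 2)*(y^4 + 9*y^3 + 23*y^2 + 3*y - 36) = (y - 2)*(y + 4)*(y^3 + 5*y^2 + 3*y - 9) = (y - 2)*(y - 1)*(y + 4)*(y^2 + 6*y + 9) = (y - 2)*(y - 1)*(y + 3)*(y + 4)*(y + 3)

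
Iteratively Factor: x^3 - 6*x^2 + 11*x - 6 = (x - 2)*(x^2 - 4*x + 3) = (x - 3)*(x - 2)*(x - 1)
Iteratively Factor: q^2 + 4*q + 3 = (q + 1)*(q + 3)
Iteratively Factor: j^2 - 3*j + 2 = (j - 1)*(j - 2)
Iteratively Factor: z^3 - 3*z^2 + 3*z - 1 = (z - 1)*(z^2 - 2*z + 1) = (z - 1)^2*(z - 1)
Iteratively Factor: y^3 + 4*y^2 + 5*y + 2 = (y + 1)*(y^2 + 3*y + 2) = (y + 1)^2*(y + 2)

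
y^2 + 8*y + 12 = (y + 2)*(y + 6)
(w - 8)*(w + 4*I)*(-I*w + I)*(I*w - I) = w^4 - 10*w^3 + 4*I*w^3 + 17*w^2 - 40*I*w^2 - 8*w + 68*I*w - 32*I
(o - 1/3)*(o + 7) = o^2 + 20*o/3 - 7/3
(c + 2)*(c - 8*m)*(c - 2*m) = c^3 - 10*c^2*m + 2*c^2 + 16*c*m^2 - 20*c*m + 32*m^2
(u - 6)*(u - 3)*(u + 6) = u^3 - 3*u^2 - 36*u + 108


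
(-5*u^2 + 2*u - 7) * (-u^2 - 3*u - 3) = 5*u^4 + 13*u^3 + 16*u^2 + 15*u + 21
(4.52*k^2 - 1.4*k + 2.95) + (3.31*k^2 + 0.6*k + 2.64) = 7.83*k^2 - 0.8*k + 5.59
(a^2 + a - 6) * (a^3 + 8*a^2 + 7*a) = a^5 + 9*a^4 + 9*a^3 - 41*a^2 - 42*a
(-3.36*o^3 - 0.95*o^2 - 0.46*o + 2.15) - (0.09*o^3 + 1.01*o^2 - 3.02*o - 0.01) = -3.45*o^3 - 1.96*o^2 + 2.56*o + 2.16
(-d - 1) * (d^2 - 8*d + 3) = -d^3 + 7*d^2 + 5*d - 3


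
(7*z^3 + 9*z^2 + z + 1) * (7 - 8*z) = -56*z^4 - 23*z^3 + 55*z^2 - z + 7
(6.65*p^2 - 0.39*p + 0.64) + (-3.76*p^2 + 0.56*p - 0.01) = 2.89*p^2 + 0.17*p + 0.63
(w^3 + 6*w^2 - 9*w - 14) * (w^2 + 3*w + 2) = w^5 + 9*w^4 + 11*w^3 - 29*w^2 - 60*w - 28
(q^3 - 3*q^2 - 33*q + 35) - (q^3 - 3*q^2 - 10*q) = 35 - 23*q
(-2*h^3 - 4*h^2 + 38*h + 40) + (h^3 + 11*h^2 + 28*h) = -h^3 + 7*h^2 + 66*h + 40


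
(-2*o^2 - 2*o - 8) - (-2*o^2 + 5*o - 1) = -7*o - 7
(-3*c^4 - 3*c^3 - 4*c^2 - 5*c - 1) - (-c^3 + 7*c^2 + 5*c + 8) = -3*c^4 - 2*c^3 - 11*c^2 - 10*c - 9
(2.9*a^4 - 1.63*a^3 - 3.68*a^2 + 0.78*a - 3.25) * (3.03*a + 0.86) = 8.787*a^5 - 2.4449*a^4 - 12.5522*a^3 - 0.8014*a^2 - 9.1767*a - 2.795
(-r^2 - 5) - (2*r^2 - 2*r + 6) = -3*r^2 + 2*r - 11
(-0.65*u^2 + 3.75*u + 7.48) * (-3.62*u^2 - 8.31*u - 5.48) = 2.353*u^4 - 8.1735*u^3 - 54.6781*u^2 - 82.7088*u - 40.9904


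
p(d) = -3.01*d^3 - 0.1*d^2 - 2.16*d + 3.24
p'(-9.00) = -731.79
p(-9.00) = 2208.87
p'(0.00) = -2.16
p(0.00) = 3.24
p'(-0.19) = -2.45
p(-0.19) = 3.67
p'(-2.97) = -81.22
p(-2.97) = 87.63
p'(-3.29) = -99.24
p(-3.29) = 116.45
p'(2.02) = -39.41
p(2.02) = -26.34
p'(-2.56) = -60.83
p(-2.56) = 58.61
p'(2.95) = -81.33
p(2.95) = -81.28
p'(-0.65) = -5.85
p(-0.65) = 5.43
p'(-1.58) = -24.39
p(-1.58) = 18.28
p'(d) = -9.03*d^2 - 0.2*d - 2.16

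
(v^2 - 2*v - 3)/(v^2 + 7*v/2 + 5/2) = 2*(v - 3)/(2*v + 5)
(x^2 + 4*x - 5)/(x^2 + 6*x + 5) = (x - 1)/(x + 1)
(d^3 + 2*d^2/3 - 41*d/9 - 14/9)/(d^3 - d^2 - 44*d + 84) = (d^2 + 8*d/3 + 7/9)/(d^2 + d - 42)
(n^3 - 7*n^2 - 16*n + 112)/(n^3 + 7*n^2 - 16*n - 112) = (n - 7)/(n + 7)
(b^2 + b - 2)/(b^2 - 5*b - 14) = (b - 1)/(b - 7)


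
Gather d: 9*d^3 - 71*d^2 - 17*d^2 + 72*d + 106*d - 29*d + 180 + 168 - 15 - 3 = 9*d^3 - 88*d^2 + 149*d + 330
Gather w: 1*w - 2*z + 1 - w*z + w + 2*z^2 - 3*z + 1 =w*(2 - z) + 2*z^2 - 5*z + 2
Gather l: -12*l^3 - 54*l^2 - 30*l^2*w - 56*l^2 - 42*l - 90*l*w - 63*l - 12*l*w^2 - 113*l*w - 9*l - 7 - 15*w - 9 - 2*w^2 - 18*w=-12*l^3 + l^2*(-30*w - 110) + l*(-12*w^2 - 203*w - 114) - 2*w^2 - 33*w - 16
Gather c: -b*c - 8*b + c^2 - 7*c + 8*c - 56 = -8*b + c^2 + c*(1 - b) - 56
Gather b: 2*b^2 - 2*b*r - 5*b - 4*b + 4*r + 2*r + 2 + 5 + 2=2*b^2 + b*(-2*r - 9) + 6*r + 9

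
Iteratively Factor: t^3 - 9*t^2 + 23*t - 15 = (t - 5)*(t^2 - 4*t + 3) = (t - 5)*(t - 3)*(t - 1)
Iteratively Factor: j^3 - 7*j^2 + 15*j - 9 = (j - 1)*(j^2 - 6*j + 9) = (j - 3)*(j - 1)*(j - 3)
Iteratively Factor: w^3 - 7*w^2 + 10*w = (w)*(w^2 - 7*w + 10) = w*(w - 2)*(w - 5)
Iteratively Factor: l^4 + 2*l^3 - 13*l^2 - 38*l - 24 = (l - 4)*(l^3 + 6*l^2 + 11*l + 6) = (l - 4)*(l + 2)*(l^2 + 4*l + 3) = (l - 4)*(l + 1)*(l + 2)*(l + 3)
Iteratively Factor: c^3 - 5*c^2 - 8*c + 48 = (c - 4)*(c^2 - c - 12) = (c - 4)^2*(c + 3)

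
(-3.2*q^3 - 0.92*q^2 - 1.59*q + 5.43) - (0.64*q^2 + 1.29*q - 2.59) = -3.2*q^3 - 1.56*q^2 - 2.88*q + 8.02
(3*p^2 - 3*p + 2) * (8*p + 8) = 24*p^3 - 8*p + 16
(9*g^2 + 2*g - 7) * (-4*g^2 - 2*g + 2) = -36*g^4 - 26*g^3 + 42*g^2 + 18*g - 14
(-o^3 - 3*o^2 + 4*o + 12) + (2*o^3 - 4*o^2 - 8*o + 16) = o^3 - 7*o^2 - 4*o + 28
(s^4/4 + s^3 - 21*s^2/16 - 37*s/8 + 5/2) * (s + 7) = s^5/4 + 11*s^4/4 + 91*s^3/16 - 221*s^2/16 - 239*s/8 + 35/2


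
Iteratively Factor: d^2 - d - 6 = (d + 2)*(d - 3)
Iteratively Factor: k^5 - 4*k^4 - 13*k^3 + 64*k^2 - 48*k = (k - 3)*(k^4 - k^3 - 16*k^2 + 16*k) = (k - 3)*(k + 4)*(k^3 - 5*k^2 + 4*k) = (k - 4)*(k - 3)*(k + 4)*(k^2 - k) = k*(k - 4)*(k - 3)*(k + 4)*(k - 1)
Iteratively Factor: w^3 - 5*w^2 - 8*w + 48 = (w + 3)*(w^2 - 8*w + 16) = (w - 4)*(w + 3)*(w - 4)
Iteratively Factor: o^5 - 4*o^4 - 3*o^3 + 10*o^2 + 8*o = (o - 4)*(o^4 - 3*o^2 - 2*o) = (o - 4)*(o - 2)*(o^3 + 2*o^2 + o) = o*(o - 4)*(o - 2)*(o^2 + 2*o + 1) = o*(o - 4)*(o - 2)*(o + 1)*(o + 1)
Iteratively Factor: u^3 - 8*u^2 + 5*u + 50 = (u - 5)*(u^2 - 3*u - 10) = (u - 5)^2*(u + 2)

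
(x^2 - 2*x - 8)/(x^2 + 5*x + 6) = (x - 4)/(x + 3)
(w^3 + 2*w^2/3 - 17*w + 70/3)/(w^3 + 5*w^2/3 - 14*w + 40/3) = (3*w - 7)/(3*w - 4)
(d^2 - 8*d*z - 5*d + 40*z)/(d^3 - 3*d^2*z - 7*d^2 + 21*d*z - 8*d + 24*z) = (d^2 - 8*d*z - 5*d + 40*z)/(d^3 - 3*d^2*z - 7*d^2 + 21*d*z - 8*d + 24*z)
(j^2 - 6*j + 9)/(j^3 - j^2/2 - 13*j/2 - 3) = 2*(j - 3)/(2*j^2 + 5*j + 2)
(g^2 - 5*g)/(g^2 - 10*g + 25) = g/(g - 5)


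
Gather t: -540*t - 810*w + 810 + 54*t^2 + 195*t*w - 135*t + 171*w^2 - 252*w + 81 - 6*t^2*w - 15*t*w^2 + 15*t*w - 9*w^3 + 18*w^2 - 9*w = t^2*(54 - 6*w) + t*(-15*w^2 + 210*w - 675) - 9*w^3 + 189*w^2 - 1071*w + 891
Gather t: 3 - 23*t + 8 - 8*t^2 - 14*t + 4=-8*t^2 - 37*t + 15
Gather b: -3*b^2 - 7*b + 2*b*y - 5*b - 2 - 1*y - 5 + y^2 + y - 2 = -3*b^2 + b*(2*y - 12) + y^2 - 9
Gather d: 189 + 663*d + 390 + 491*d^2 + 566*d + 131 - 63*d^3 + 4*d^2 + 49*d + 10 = -63*d^3 + 495*d^2 + 1278*d + 720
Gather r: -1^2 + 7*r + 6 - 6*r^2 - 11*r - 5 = -6*r^2 - 4*r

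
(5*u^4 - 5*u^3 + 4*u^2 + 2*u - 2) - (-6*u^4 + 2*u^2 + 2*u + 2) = 11*u^4 - 5*u^3 + 2*u^2 - 4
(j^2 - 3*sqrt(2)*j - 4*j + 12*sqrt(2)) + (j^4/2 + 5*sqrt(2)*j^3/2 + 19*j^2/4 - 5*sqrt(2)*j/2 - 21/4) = j^4/2 + 5*sqrt(2)*j^3/2 + 23*j^2/4 - 11*sqrt(2)*j/2 - 4*j - 21/4 + 12*sqrt(2)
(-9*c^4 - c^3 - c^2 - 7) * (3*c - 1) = -27*c^5 + 6*c^4 - 2*c^3 + c^2 - 21*c + 7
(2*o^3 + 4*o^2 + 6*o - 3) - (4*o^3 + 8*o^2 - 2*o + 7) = -2*o^3 - 4*o^2 + 8*o - 10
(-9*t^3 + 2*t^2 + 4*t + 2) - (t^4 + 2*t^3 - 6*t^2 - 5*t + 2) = -t^4 - 11*t^3 + 8*t^2 + 9*t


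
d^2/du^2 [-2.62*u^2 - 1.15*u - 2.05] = -5.24000000000000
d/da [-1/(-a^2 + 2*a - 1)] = 2*(1 - a)/(a^2 - 2*a + 1)^2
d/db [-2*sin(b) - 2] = -2*cos(b)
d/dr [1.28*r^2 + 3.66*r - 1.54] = 2.56*r + 3.66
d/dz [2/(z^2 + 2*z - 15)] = 4*(-z - 1)/(z^2 + 2*z - 15)^2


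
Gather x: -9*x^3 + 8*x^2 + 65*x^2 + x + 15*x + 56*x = -9*x^3 + 73*x^2 + 72*x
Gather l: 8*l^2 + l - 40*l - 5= 8*l^2 - 39*l - 5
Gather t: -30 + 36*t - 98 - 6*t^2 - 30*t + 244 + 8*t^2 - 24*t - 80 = 2*t^2 - 18*t + 36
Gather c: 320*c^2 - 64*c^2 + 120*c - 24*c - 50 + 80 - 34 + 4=256*c^2 + 96*c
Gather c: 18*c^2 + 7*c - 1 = 18*c^2 + 7*c - 1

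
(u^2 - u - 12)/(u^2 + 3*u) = (u - 4)/u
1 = 1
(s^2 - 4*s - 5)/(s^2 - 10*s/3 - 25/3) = 3*(s + 1)/(3*s + 5)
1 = 1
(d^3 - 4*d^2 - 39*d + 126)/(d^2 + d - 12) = (d^2 - d - 42)/(d + 4)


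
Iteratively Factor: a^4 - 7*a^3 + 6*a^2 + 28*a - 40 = (a - 2)*(a^3 - 5*a^2 - 4*a + 20) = (a - 2)*(a + 2)*(a^2 - 7*a + 10) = (a - 2)^2*(a + 2)*(a - 5)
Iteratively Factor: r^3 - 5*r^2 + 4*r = (r - 1)*(r^2 - 4*r) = (r - 4)*(r - 1)*(r)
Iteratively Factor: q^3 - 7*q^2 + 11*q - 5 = (q - 5)*(q^2 - 2*q + 1) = (q - 5)*(q - 1)*(q - 1)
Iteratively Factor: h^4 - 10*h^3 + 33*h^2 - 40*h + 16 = (h - 1)*(h^3 - 9*h^2 + 24*h - 16) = (h - 1)^2*(h^2 - 8*h + 16) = (h - 4)*(h - 1)^2*(h - 4)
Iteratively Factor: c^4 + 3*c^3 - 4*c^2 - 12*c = (c + 3)*(c^3 - 4*c) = (c - 2)*(c + 3)*(c^2 + 2*c) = (c - 2)*(c + 2)*(c + 3)*(c)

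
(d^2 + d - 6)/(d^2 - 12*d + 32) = (d^2 + d - 6)/(d^2 - 12*d + 32)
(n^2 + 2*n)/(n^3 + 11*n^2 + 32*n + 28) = n/(n^2 + 9*n + 14)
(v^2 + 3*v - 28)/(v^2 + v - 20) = (v + 7)/(v + 5)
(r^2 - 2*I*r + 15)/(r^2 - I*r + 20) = (r + 3*I)/(r + 4*I)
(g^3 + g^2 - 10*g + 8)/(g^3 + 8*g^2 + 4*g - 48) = (g - 1)/(g + 6)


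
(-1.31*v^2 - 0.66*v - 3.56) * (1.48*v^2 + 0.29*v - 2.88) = -1.9388*v^4 - 1.3567*v^3 - 1.6874*v^2 + 0.8684*v + 10.2528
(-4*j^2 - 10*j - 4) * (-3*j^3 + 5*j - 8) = 12*j^5 + 30*j^4 - 8*j^3 - 18*j^2 + 60*j + 32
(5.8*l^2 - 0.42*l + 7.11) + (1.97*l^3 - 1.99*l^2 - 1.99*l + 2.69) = 1.97*l^3 + 3.81*l^2 - 2.41*l + 9.8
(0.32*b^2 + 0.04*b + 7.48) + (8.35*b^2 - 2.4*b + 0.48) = 8.67*b^2 - 2.36*b + 7.96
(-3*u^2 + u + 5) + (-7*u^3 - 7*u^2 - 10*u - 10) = -7*u^3 - 10*u^2 - 9*u - 5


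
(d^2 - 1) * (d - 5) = d^3 - 5*d^2 - d + 5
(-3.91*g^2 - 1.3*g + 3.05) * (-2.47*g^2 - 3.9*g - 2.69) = 9.6577*g^4 + 18.46*g^3 + 8.0544*g^2 - 8.398*g - 8.2045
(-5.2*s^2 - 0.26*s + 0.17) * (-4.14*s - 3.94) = 21.528*s^3 + 21.5644*s^2 + 0.3206*s - 0.6698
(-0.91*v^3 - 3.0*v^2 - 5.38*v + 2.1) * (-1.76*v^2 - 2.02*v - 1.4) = 1.6016*v^5 + 7.1182*v^4 + 16.8028*v^3 + 11.3716*v^2 + 3.29*v - 2.94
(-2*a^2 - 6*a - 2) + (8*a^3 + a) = 8*a^3 - 2*a^2 - 5*a - 2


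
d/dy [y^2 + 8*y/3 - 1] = 2*y + 8/3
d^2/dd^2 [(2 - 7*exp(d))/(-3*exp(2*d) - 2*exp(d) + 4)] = (63*exp(4*d) - 114*exp(3*d) + 468*exp(2*d) - 48*exp(d) + 96)*exp(d)/(27*exp(6*d) + 54*exp(5*d) - 72*exp(4*d) - 136*exp(3*d) + 96*exp(2*d) + 96*exp(d) - 64)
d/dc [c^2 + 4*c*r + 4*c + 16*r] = 2*c + 4*r + 4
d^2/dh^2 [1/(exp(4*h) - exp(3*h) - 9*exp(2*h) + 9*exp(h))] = ((-16*exp(3*h) + 9*exp(2*h) + 36*exp(h) - 9)*(exp(3*h) - exp(2*h) - 9*exp(h) + 9) + 2*(4*exp(3*h) - 3*exp(2*h) - 18*exp(h) + 9)^2)*exp(-h)/(exp(3*h) - exp(2*h) - 9*exp(h) + 9)^3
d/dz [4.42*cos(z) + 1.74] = -4.42*sin(z)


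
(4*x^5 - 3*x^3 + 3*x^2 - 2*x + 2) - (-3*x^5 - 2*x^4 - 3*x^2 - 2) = 7*x^5 + 2*x^4 - 3*x^3 + 6*x^2 - 2*x + 4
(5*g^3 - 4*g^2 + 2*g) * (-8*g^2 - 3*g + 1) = -40*g^5 + 17*g^4 + g^3 - 10*g^2 + 2*g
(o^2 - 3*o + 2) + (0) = o^2 - 3*o + 2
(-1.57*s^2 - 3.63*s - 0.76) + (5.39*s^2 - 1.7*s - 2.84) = 3.82*s^2 - 5.33*s - 3.6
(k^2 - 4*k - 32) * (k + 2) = k^3 - 2*k^2 - 40*k - 64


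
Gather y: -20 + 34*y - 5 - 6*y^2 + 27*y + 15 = -6*y^2 + 61*y - 10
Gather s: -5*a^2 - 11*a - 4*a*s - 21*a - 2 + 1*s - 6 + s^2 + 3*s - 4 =-5*a^2 - 32*a + s^2 + s*(4 - 4*a) - 12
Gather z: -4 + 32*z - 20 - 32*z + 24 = 0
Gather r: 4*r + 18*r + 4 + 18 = 22*r + 22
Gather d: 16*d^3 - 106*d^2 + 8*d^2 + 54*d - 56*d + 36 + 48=16*d^3 - 98*d^2 - 2*d + 84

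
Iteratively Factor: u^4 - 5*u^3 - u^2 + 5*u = (u - 1)*(u^3 - 4*u^2 - 5*u) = u*(u - 1)*(u^2 - 4*u - 5) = u*(u - 5)*(u - 1)*(u + 1)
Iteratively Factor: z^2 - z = (z - 1)*(z)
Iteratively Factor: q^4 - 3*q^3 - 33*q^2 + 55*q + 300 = (q - 5)*(q^3 + 2*q^2 - 23*q - 60) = (q - 5)*(q + 4)*(q^2 - 2*q - 15) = (q - 5)^2*(q + 4)*(q + 3)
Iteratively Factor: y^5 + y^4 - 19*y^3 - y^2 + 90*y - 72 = (y - 1)*(y^4 + 2*y^3 - 17*y^2 - 18*y + 72) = (y - 3)*(y - 1)*(y^3 + 5*y^2 - 2*y - 24) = (y - 3)*(y - 1)*(y + 3)*(y^2 + 2*y - 8) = (y - 3)*(y - 2)*(y - 1)*(y + 3)*(y + 4)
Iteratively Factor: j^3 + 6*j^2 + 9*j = (j + 3)*(j^2 + 3*j) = j*(j + 3)*(j + 3)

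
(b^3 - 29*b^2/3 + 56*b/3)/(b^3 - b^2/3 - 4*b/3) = (-3*b^2 + 29*b - 56)/(-3*b^2 + b + 4)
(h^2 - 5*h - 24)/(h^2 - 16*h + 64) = (h + 3)/(h - 8)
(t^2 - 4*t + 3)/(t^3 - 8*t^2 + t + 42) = (t - 1)/(t^2 - 5*t - 14)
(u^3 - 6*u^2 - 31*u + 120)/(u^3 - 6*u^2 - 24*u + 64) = (u^2 + 2*u - 15)/(u^2 + 2*u - 8)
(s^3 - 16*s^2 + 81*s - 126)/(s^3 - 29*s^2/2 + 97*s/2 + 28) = 2*(s^2 - 9*s + 18)/(2*s^2 - 15*s - 8)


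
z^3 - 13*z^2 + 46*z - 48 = (z - 8)*(z - 3)*(z - 2)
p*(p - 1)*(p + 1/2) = p^3 - p^2/2 - p/2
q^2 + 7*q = q*(q + 7)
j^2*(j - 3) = j^3 - 3*j^2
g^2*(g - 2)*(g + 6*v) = g^4 + 6*g^3*v - 2*g^3 - 12*g^2*v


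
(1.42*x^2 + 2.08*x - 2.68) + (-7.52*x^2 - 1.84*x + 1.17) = -6.1*x^2 + 0.24*x - 1.51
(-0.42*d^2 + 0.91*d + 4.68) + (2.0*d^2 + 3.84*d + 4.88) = 1.58*d^2 + 4.75*d + 9.56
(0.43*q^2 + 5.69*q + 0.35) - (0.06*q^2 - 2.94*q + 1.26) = 0.37*q^2 + 8.63*q - 0.91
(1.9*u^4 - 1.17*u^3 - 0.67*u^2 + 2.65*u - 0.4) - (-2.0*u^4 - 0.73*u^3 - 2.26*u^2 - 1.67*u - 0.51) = 3.9*u^4 - 0.44*u^3 + 1.59*u^2 + 4.32*u + 0.11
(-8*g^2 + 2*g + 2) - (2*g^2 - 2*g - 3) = -10*g^2 + 4*g + 5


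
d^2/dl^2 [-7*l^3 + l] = -42*l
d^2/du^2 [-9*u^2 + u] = -18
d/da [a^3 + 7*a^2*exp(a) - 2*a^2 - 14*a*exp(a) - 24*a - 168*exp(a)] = 7*a^2*exp(a) + 3*a^2 - 4*a - 182*exp(a) - 24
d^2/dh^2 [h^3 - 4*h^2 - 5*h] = 6*h - 8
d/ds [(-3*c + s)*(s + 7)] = -3*c + 2*s + 7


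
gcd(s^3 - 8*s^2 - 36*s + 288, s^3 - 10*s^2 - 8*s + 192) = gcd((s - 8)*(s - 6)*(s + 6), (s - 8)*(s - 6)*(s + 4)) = s^2 - 14*s + 48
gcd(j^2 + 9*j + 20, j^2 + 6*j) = 1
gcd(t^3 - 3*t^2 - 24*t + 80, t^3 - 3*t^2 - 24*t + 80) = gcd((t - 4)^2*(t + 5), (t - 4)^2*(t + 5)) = t^3 - 3*t^2 - 24*t + 80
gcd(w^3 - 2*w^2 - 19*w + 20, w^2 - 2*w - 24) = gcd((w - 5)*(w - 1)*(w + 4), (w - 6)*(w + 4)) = w + 4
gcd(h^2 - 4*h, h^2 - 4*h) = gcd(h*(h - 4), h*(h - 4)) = h^2 - 4*h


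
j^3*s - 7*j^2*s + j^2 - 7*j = j*(j - 7)*(j*s + 1)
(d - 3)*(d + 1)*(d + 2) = d^3 - 7*d - 6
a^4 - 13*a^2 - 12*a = a*(a - 4)*(a + 1)*(a + 3)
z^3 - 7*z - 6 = (z - 3)*(z + 1)*(z + 2)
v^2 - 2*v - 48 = (v - 8)*(v + 6)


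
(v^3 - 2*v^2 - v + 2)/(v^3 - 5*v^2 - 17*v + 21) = (v^2 - v - 2)/(v^2 - 4*v - 21)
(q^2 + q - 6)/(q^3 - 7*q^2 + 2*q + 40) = (q^2 + q - 6)/(q^3 - 7*q^2 + 2*q + 40)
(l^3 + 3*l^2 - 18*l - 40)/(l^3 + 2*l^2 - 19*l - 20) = (l + 2)/(l + 1)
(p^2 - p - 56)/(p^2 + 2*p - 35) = (p - 8)/(p - 5)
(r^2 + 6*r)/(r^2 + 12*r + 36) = r/(r + 6)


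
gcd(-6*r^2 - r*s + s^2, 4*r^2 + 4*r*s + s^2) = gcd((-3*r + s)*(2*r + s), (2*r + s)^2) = 2*r + s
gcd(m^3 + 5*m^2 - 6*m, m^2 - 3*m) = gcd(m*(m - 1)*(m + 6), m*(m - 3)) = m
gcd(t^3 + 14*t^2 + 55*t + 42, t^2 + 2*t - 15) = 1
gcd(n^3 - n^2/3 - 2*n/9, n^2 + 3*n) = n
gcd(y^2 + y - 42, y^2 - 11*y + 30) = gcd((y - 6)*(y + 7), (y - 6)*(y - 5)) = y - 6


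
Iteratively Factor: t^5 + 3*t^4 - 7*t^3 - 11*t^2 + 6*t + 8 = (t + 1)*(t^4 + 2*t^3 - 9*t^2 - 2*t + 8) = (t + 1)*(t + 4)*(t^3 - 2*t^2 - t + 2) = (t - 2)*(t + 1)*(t + 4)*(t^2 - 1) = (t - 2)*(t - 1)*(t + 1)*(t + 4)*(t + 1)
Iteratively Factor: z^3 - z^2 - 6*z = (z + 2)*(z^2 - 3*z) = z*(z + 2)*(z - 3)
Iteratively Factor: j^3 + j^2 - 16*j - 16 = (j + 1)*(j^2 - 16) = (j - 4)*(j + 1)*(j + 4)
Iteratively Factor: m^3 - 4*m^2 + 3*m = (m)*(m^2 - 4*m + 3) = m*(m - 3)*(m - 1)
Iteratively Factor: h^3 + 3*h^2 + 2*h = (h + 1)*(h^2 + 2*h) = h*(h + 1)*(h + 2)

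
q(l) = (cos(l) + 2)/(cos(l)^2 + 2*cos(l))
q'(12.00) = -0.75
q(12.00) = 1.19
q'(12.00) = -0.75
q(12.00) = 1.19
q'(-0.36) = -0.40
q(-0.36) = 1.07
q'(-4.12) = 2.66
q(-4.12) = -1.79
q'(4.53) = -29.89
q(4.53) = -5.51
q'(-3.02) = -0.12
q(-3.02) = -1.01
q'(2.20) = 2.33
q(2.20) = -1.70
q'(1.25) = 9.54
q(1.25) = 3.17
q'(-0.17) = -0.17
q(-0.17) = 1.01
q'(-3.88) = 1.23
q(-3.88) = -1.35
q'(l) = (2*sin(l)*cos(l) + 2*sin(l))*(cos(l) + 2)/(cos(l)^2 + 2*cos(l))^2 - sin(l)/(cos(l)^2 + 2*cos(l)) = sin(l)/cos(l)^2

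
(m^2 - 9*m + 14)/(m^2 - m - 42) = (m - 2)/(m + 6)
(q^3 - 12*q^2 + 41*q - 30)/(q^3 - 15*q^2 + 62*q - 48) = (q - 5)/(q - 8)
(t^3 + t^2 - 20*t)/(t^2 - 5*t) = (t^2 + t - 20)/(t - 5)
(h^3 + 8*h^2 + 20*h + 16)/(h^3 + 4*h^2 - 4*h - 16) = (h + 2)/(h - 2)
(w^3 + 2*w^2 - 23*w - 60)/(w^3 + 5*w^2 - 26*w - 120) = (w + 3)/(w + 6)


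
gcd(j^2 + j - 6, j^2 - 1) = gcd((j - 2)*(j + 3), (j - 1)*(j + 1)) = 1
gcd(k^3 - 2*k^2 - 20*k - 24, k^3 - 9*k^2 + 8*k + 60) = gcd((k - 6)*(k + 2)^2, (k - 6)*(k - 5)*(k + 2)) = k^2 - 4*k - 12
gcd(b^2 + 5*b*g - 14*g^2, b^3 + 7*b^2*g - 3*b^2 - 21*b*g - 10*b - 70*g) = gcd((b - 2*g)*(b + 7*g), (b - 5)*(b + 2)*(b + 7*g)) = b + 7*g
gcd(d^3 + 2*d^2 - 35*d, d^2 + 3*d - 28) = d + 7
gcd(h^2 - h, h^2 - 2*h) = h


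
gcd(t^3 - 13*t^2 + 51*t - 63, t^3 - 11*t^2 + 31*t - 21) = t^2 - 10*t + 21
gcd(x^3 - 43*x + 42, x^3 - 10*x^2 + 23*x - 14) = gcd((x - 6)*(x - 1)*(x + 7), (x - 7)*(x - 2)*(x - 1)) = x - 1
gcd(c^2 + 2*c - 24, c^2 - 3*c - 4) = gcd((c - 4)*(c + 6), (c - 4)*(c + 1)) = c - 4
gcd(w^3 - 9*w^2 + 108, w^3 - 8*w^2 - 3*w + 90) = w^2 - 3*w - 18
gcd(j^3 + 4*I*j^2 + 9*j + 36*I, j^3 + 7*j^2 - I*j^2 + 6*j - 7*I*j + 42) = j - 3*I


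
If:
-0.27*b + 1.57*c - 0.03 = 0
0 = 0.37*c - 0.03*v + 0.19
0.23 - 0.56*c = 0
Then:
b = 2.28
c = 0.41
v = 11.40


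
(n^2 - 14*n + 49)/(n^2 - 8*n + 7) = (n - 7)/(n - 1)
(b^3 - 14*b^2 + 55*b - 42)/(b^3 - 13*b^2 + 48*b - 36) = (b - 7)/(b - 6)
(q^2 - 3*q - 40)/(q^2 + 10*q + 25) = (q - 8)/(q + 5)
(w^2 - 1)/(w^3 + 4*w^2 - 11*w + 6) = (w + 1)/(w^2 + 5*w - 6)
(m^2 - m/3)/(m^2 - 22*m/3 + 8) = m*(3*m - 1)/(3*m^2 - 22*m + 24)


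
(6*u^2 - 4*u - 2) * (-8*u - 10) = -48*u^3 - 28*u^2 + 56*u + 20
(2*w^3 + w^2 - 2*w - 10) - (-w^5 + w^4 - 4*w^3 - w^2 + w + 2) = w^5 - w^4 + 6*w^3 + 2*w^2 - 3*w - 12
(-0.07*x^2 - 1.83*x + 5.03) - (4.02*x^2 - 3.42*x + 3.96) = -4.09*x^2 + 1.59*x + 1.07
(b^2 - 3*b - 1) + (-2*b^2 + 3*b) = -b^2 - 1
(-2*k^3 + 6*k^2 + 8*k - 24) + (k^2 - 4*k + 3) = -2*k^3 + 7*k^2 + 4*k - 21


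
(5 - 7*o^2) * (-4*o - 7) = 28*o^3 + 49*o^2 - 20*o - 35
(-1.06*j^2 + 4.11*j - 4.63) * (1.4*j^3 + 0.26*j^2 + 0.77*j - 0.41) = -1.484*j^5 + 5.4784*j^4 - 6.2296*j^3 + 2.3955*j^2 - 5.2502*j + 1.8983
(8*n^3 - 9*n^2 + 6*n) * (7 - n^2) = -8*n^5 + 9*n^4 + 50*n^3 - 63*n^2 + 42*n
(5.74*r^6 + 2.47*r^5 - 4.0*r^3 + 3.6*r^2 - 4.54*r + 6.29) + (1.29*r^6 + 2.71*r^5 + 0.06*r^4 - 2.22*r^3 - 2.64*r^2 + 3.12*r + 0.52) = 7.03*r^6 + 5.18*r^5 + 0.06*r^4 - 6.22*r^3 + 0.96*r^2 - 1.42*r + 6.81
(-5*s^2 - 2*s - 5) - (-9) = -5*s^2 - 2*s + 4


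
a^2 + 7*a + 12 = (a + 3)*(a + 4)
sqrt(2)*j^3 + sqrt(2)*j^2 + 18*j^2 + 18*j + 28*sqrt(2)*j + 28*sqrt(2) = (j + 2*sqrt(2))*(j + 7*sqrt(2))*(sqrt(2)*j + sqrt(2))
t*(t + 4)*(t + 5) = t^3 + 9*t^2 + 20*t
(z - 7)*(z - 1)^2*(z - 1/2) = z^4 - 19*z^3/2 + 39*z^2/2 - 29*z/2 + 7/2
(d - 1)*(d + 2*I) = d^2 - d + 2*I*d - 2*I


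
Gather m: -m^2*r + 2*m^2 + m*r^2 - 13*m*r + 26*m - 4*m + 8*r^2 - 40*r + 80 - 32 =m^2*(2 - r) + m*(r^2 - 13*r + 22) + 8*r^2 - 40*r + 48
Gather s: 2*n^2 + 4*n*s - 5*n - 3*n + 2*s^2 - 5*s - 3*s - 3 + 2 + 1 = 2*n^2 - 8*n + 2*s^2 + s*(4*n - 8)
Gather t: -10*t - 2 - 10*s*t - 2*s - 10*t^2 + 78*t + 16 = -2*s - 10*t^2 + t*(68 - 10*s) + 14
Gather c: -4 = -4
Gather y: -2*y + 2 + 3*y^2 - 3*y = 3*y^2 - 5*y + 2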